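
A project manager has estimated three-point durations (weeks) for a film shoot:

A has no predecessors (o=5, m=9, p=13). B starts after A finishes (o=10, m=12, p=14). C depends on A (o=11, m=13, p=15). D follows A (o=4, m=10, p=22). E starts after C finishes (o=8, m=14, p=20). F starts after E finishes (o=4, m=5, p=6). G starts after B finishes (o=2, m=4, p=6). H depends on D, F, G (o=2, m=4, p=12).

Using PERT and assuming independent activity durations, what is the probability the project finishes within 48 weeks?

te_A = (5 + 4·9 + 13)/6 = 54/6 = 9; σ²_A = ((13−5)/6)² = 1.778
te_B = (10 + 4·12 + 14)/6 = 72/6 = 12; σ²_B = ((14−10)/6)² = 0.444
te_C = (11 + 4·13 + 15)/6 = 78/6 = 13; σ²_C = ((15−11)/6)² = 0.444
te_D = (4 + 4·10 + 22)/6 = 66/6 = 11; σ²_D = ((22−4)/6)² = 9.000
te_E = (8 + 4·14 + 20)/6 = 84/6 = 14; σ²_E = ((20−8)/6)² = 4.000
te_F = (4 + 4·5 + 6)/6 = 30/6 = 5; σ²_F = ((6−4)/6)² = 0.111
te_G = (2 + 4·4 + 6)/6 = 24/6 = 4; σ²_G = ((6−2)/6)² = 0.444
te_H = (2 + 4·4 + 12)/6 = 30/6 = 5; σ²_H = ((12−2)/6)² = 2.778

Forward pass:
ES_A = 0; EF_A = 9
ES_B = 9; EF_B = 9+12 = 21
ES_C = 9; EF_C = 9+13 = 22
ES_D = 9; EF_D = 9+11 = 20
ES_E = 22; EF_E = 22+14 = 36
ES_F = 36; EF_F = 36+5 = 41
ES_G = 21; EF_G = 21+4 = 25
ES_H = max(EF_D=20, EF_F=41, EF_G=25) = 41; EF_H = 41+5 = 46
Expected project duration μ = 46 weeks. Critical path: A → C → E → F → H.

Variance along critical path = 1.778 + 0.444 + 4.000 + 0.111 + 2.778 = 9.111; σ = √9.111 = 3.018 weeks.
Z = (48 − 46) / 3.018 = 0.663
P(T ≤ 48) = Φ(0.663) ≈ 0.746

0.746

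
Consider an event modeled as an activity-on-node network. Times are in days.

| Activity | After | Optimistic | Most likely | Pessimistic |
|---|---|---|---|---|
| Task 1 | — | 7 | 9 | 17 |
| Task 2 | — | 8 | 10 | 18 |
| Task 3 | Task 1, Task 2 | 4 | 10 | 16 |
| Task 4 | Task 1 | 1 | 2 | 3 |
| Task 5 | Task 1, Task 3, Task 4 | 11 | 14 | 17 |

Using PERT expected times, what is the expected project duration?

te_Task 1 = (7 + 4·9 + 17)/6 = 60/6 = 10
te_Task 2 = (8 + 4·10 + 18)/6 = 66/6 = 11
te_Task 3 = (4 + 4·10 + 16)/6 = 60/6 = 10
te_Task 4 = (1 + 4·2 + 3)/6 = 12/6 = 2
te_Task 5 = (11 + 4·14 + 17)/6 = 84/6 = 14

Forward pass:
ES_Task 1 = 0; EF_Task 1 = 10
ES_Task 2 = 0; EF_Task 2 = 11
ES_Task 3 = max(EF_Task 1=10, EF_Task 2=11) = 11; EF_Task 3 = 11+10 = 21
ES_Task 4 = 10; EF_Task 4 = 10+2 = 12
ES_Task 5 = max(EF_Task 1=10, EF_Task 3=21, EF_Task 4=12) = 21; EF_Task 5 = 21+14 = 35
Expected project duration μ = 35 days. Critical path: Task 2 → Task 3 → Task 5.

35 days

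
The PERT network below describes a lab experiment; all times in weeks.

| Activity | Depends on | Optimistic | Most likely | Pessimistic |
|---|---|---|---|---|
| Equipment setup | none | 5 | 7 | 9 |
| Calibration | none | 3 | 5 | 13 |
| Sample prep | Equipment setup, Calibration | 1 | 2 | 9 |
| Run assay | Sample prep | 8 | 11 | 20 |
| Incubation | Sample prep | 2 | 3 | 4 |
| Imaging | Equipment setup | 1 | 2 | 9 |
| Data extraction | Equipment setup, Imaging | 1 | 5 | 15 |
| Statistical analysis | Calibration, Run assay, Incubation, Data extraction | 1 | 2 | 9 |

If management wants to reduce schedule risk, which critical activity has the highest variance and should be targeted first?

Run assay

te_Equipment setup = (5 + 4·7 + 9)/6 = 42/6 = 7; σ²_Equipment setup = ((9−5)/6)² = 0.444
te_Calibration = (3 + 4·5 + 13)/6 = 36/6 = 6; σ²_Calibration = ((13−3)/6)² = 2.778
te_Sample prep = (1 + 4·2 + 9)/6 = 18/6 = 3; σ²_Sample prep = ((9−1)/6)² = 1.778
te_Run assay = (8 + 4·11 + 20)/6 = 72/6 = 12; σ²_Run assay = ((20−8)/6)² = 4.000
te_Incubation = (2 + 4·3 + 4)/6 = 18/6 = 3; σ²_Incubation = ((4−2)/6)² = 0.111
te_Imaging = (1 + 4·2 + 9)/6 = 18/6 = 3; σ²_Imaging = ((9−1)/6)² = 1.778
te_Data extraction = (1 + 4·5 + 15)/6 = 36/6 = 6; σ²_Data extraction = ((15−1)/6)² = 5.444
te_Statistical analysis = (1 + 4·2 + 9)/6 = 18/6 = 3; σ²_Statistical analysis = ((9−1)/6)² = 1.778

Forward pass:
ES_Equipment setup = 0; EF_Equipment setup = 7
ES_Calibration = 0; EF_Calibration = 6
ES_Sample prep = max(EF_Equipment setup=7, EF_Calibration=6) = 7; EF_Sample prep = 7+3 = 10
ES_Run assay = 10; EF_Run assay = 10+12 = 22
ES_Incubation = 10; EF_Incubation = 10+3 = 13
ES_Imaging = 7; EF_Imaging = 7+3 = 10
ES_Data extraction = max(EF_Equipment setup=7, EF_Imaging=10) = 10; EF_Data extraction = 10+6 = 16
ES_Statistical analysis = max(EF_Calibration=6, EF_Run assay=22, EF_Incubation=13, EF_Data extraction=16) = 22; EF_Statistical analysis = 22+3 = 25
Expected project duration μ = 25 weeks. Critical path: Equipment setup → Sample prep → Run assay → Statistical analysis.

Variances on critical path: σ²_Equipment setup=0.444, σ²_Sample prep=1.778, σ²_Run assay=4.000, σ²_Statistical analysis=1.778.
Largest is σ²_Run assay = 4.000.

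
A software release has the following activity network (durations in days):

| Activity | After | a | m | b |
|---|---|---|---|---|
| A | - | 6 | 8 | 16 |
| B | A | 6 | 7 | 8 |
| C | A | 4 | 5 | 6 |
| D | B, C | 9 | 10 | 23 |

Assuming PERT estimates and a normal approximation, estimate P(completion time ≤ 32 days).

0.917

te_A = (6 + 4·8 + 16)/6 = 54/6 = 9; σ²_A = ((16−6)/6)² = 2.778
te_B = (6 + 4·7 + 8)/6 = 42/6 = 7; σ²_B = ((8−6)/6)² = 0.111
te_C = (4 + 4·5 + 6)/6 = 30/6 = 5; σ²_C = ((6−4)/6)² = 0.111
te_D = (9 + 4·10 + 23)/6 = 72/6 = 12; σ²_D = ((23−9)/6)² = 5.444

Forward pass:
ES_A = 0; EF_A = 9
ES_B = 9; EF_B = 9+7 = 16
ES_C = 9; EF_C = 9+5 = 14
ES_D = max(EF_B=16, EF_C=14) = 16; EF_D = 16+12 = 28
Expected project duration μ = 28 days. Critical path: A → B → D.

Variance along critical path = 2.778 + 0.111 + 5.444 = 8.333; σ = √8.333 = 2.887 days.
Z = (32 − 28) / 2.887 = 1.386
P(T ≤ 32) = Φ(1.386) ≈ 0.917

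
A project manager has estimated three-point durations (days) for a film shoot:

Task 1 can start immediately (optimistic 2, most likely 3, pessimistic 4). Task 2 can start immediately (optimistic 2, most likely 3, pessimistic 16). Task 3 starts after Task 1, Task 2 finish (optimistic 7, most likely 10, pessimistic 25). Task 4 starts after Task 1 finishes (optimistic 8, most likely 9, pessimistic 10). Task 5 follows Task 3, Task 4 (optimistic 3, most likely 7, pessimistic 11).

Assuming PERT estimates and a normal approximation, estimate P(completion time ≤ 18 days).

te_Task 1 = (2 + 4·3 + 4)/6 = 18/6 = 3; σ²_Task 1 = ((4−2)/6)² = 0.111
te_Task 2 = (2 + 4·3 + 16)/6 = 30/6 = 5; σ²_Task 2 = ((16−2)/6)² = 5.444
te_Task 3 = (7 + 4·10 + 25)/6 = 72/6 = 12; σ²_Task 3 = ((25−7)/6)² = 9.000
te_Task 4 = (8 + 4·9 + 10)/6 = 54/6 = 9; σ²_Task 4 = ((10−8)/6)² = 0.111
te_Task 5 = (3 + 4·7 + 11)/6 = 42/6 = 7; σ²_Task 5 = ((11−3)/6)² = 1.778

Forward pass:
ES_Task 1 = 0; EF_Task 1 = 3
ES_Task 2 = 0; EF_Task 2 = 5
ES_Task 3 = max(EF_Task 1=3, EF_Task 2=5) = 5; EF_Task 3 = 5+12 = 17
ES_Task 4 = 3; EF_Task 4 = 3+9 = 12
ES_Task 5 = max(EF_Task 3=17, EF_Task 4=12) = 17; EF_Task 5 = 17+7 = 24
Expected project duration μ = 24 days. Critical path: Task 2 → Task 3 → Task 5.

Variance along critical path = 5.444 + 9.000 + 1.778 = 16.222; σ = √16.222 = 4.028 days.
Z = (18 − 24) / 4.028 = -1.490
P(T ≤ 18) = Φ(-1.490) ≈ 0.068

0.068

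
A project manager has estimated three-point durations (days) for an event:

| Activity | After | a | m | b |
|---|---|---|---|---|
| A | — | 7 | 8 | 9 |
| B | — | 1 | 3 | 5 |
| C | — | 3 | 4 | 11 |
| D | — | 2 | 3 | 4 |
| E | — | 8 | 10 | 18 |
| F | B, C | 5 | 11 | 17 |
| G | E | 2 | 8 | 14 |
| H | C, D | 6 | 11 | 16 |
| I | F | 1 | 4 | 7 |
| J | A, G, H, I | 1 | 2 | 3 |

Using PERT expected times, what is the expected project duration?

te_A = (7 + 4·8 + 9)/6 = 48/6 = 8
te_B = (1 + 4·3 + 5)/6 = 18/6 = 3
te_C = (3 + 4·4 + 11)/6 = 30/6 = 5
te_D = (2 + 4·3 + 4)/6 = 18/6 = 3
te_E = (8 + 4·10 + 18)/6 = 66/6 = 11
te_F = (5 + 4·11 + 17)/6 = 66/6 = 11
te_G = (2 + 4·8 + 14)/6 = 48/6 = 8
te_H = (6 + 4·11 + 16)/6 = 66/6 = 11
te_I = (1 + 4·4 + 7)/6 = 24/6 = 4
te_J = (1 + 4·2 + 3)/6 = 12/6 = 2

Forward pass:
ES_A = 0; EF_A = 8
ES_B = 0; EF_B = 3
ES_C = 0; EF_C = 5
ES_D = 0; EF_D = 3
ES_E = 0; EF_E = 11
ES_F = max(EF_B=3, EF_C=5) = 5; EF_F = 5+11 = 16
ES_G = 11; EF_G = 11+8 = 19
ES_H = max(EF_C=5, EF_D=3) = 5; EF_H = 5+11 = 16
ES_I = 16; EF_I = 16+4 = 20
ES_J = max(EF_A=8, EF_G=19, EF_H=16, EF_I=20) = 20; EF_J = 20+2 = 22
Expected project duration μ = 22 days. Critical path: C → F → I → J.

22 days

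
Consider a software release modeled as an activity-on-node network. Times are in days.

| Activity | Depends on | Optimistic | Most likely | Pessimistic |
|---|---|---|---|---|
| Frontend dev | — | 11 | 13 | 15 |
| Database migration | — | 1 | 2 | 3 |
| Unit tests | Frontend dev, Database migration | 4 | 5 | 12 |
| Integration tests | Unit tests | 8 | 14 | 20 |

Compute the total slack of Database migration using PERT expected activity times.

te_Frontend dev = (11 + 4·13 + 15)/6 = 78/6 = 13
te_Database migration = (1 + 4·2 + 3)/6 = 12/6 = 2
te_Unit tests = (4 + 4·5 + 12)/6 = 36/6 = 6
te_Integration tests = (8 + 4·14 + 20)/6 = 84/6 = 14

Forward pass:
ES_Frontend dev = 0; EF_Frontend dev = 13
ES_Database migration = 0; EF_Database migration = 2
ES_Unit tests = max(EF_Frontend dev=13, EF_Database migration=2) = 13; EF_Unit tests = 13+6 = 19
ES_Integration tests = 19; EF_Integration tests = 19+14 = 33
Expected project duration μ = 33 days. Critical path: Frontend dev → Unit tests → Integration tests.

Backward pass:
LF_Integration tests = 33; LS_Integration tests = 33−14 = 19
LF_Unit tests = LS_Integration tests = 19; LS_Unit tests = 19−6 = 13
LF_Database migration = LS_Unit tests = 13; LS_Database migration = 13−2 = 11
LF_Frontend dev = LS_Unit tests = 13; LS_Frontend dev = 13−13 = 0
Slack_Database migration = LS_Database migration − ES_Database migration = 11 − 0 = 11

11 days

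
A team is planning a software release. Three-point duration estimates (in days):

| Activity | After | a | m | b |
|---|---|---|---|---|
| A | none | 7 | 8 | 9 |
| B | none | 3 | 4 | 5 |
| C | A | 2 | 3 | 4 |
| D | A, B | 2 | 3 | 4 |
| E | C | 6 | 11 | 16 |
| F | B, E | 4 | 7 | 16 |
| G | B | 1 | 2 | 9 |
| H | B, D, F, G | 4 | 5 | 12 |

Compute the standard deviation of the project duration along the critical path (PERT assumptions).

te_A = (7 + 4·8 + 9)/6 = 48/6 = 8; σ²_A = ((9−7)/6)² = 0.111
te_B = (3 + 4·4 + 5)/6 = 24/6 = 4; σ²_B = ((5−3)/6)² = 0.111
te_C = (2 + 4·3 + 4)/6 = 18/6 = 3; σ²_C = ((4−2)/6)² = 0.111
te_D = (2 + 4·3 + 4)/6 = 18/6 = 3; σ²_D = ((4−2)/6)² = 0.111
te_E = (6 + 4·11 + 16)/6 = 66/6 = 11; σ²_E = ((16−6)/6)² = 2.778
te_F = (4 + 4·7 + 16)/6 = 48/6 = 8; σ²_F = ((16−4)/6)² = 4.000
te_G = (1 + 4·2 + 9)/6 = 18/6 = 3; σ²_G = ((9−1)/6)² = 1.778
te_H = (4 + 4·5 + 12)/6 = 36/6 = 6; σ²_H = ((12−4)/6)² = 1.778

Forward pass:
ES_A = 0; EF_A = 8
ES_B = 0; EF_B = 4
ES_C = 8; EF_C = 8+3 = 11
ES_D = max(EF_A=8, EF_B=4) = 8; EF_D = 8+3 = 11
ES_E = 11; EF_E = 11+11 = 22
ES_F = max(EF_B=4, EF_E=22) = 22; EF_F = 22+8 = 30
ES_G = 4; EF_G = 4+3 = 7
ES_H = max(EF_B=4, EF_D=11, EF_F=30, EF_G=7) = 30; EF_H = 30+6 = 36
Expected project duration μ = 36 days. Critical path: A → C → E → F → H.

Variance along critical path = 0.111 + 0.111 + 2.778 + 4.000 + 1.778 = 8.778
σ = √8.778 = 2.963 days

2.96 days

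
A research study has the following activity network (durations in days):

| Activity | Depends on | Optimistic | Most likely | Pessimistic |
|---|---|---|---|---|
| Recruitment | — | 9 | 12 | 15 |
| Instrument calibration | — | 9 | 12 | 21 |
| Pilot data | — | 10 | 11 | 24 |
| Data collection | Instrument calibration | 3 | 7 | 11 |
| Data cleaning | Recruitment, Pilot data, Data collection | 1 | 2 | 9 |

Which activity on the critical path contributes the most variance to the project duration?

Instrument calibration

te_Recruitment = (9 + 4·12 + 15)/6 = 72/6 = 12; σ²_Recruitment = ((15−9)/6)² = 1.000
te_Instrument calibration = (9 + 4·12 + 21)/6 = 78/6 = 13; σ²_Instrument calibration = ((21−9)/6)² = 4.000
te_Pilot data = (10 + 4·11 + 24)/6 = 78/6 = 13; σ²_Pilot data = ((24−10)/6)² = 5.444
te_Data collection = (3 + 4·7 + 11)/6 = 42/6 = 7; σ²_Data collection = ((11−3)/6)² = 1.778
te_Data cleaning = (1 + 4·2 + 9)/6 = 18/6 = 3; σ²_Data cleaning = ((9−1)/6)² = 1.778

Forward pass:
ES_Recruitment = 0; EF_Recruitment = 12
ES_Instrument calibration = 0; EF_Instrument calibration = 13
ES_Pilot data = 0; EF_Pilot data = 13
ES_Data collection = 13; EF_Data collection = 13+7 = 20
ES_Data cleaning = max(EF_Recruitment=12, EF_Pilot data=13, EF_Data collection=20) = 20; EF_Data cleaning = 20+3 = 23
Expected project duration μ = 23 days. Critical path: Instrument calibration → Data collection → Data cleaning.

Variances on critical path: σ²_Instrument calibration=4.000, σ²_Data collection=1.778, σ²_Data cleaning=1.778.
Largest is σ²_Instrument calibration = 4.000.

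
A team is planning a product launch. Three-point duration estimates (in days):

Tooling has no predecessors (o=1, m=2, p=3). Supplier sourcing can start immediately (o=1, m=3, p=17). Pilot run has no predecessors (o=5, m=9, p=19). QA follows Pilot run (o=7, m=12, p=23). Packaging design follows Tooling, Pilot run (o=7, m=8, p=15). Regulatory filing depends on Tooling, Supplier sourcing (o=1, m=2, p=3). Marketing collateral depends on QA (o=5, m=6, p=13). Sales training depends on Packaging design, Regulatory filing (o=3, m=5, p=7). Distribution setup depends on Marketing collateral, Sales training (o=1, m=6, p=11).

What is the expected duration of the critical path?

te_Tooling = (1 + 4·2 + 3)/6 = 12/6 = 2
te_Supplier sourcing = (1 + 4·3 + 17)/6 = 30/6 = 5
te_Pilot run = (5 + 4·9 + 19)/6 = 60/6 = 10
te_QA = (7 + 4·12 + 23)/6 = 78/6 = 13
te_Packaging design = (7 + 4·8 + 15)/6 = 54/6 = 9
te_Regulatory filing = (1 + 4·2 + 3)/6 = 12/6 = 2
te_Marketing collateral = (5 + 4·6 + 13)/6 = 42/6 = 7
te_Sales training = (3 + 4·5 + 7)/6 = 30/6 = 5
te_Distribution setup = (1 + 4·6 + 11)/6 = 36/6 = 6

Forward pass:
ES_Tooling = 0; EF_Tooling = 2
ES_Supplier sourcing = 0; EF_Supplier sourcing = 5
ES_Pilot run = 0; EF_Pilot run = 10
ES_QA = 10; EF_QA = 10+13 = 23
ES_Packaging design = max(EF_Tooling=2, EF_Pilot run=10) = 10; EF_Packaging design = 10+9 = 19
ES_Regulatory filing = max(EF_Tooling=2, EF_Supplier sourcing=5) = 5; EF_Regulatory filing = 5+2 = 7
ES_Marketing collateral = 23; EF_Marketing collateral = 23+7 = 30
ES_Sales training = max(EF_Packaging design=19, EF_Regulatory filing=7) = 19; EF_Sales training = 19+5 = 24
ES_Distribution setup = max(EF_Marketing collateral=30, EF_Sales training=24) = 30; EF_Distribution setup = 30+6 = 36
Expected project duration μ = 36 days. Critical path: Pilot run → QA → Marketing collateral → Distribution setup.

36 days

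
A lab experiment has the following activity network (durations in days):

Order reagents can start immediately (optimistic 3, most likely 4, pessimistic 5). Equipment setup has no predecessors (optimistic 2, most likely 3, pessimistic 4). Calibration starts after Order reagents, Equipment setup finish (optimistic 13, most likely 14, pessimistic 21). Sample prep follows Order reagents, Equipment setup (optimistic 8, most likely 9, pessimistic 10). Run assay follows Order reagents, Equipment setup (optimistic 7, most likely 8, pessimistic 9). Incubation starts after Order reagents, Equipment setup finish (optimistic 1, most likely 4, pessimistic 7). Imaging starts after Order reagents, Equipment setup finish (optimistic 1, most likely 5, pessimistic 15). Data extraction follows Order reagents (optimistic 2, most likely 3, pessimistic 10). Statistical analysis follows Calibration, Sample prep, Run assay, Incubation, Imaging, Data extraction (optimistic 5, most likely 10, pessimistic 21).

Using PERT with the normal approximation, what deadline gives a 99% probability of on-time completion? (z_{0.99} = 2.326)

te_Order reagents = (3 + 4·4 + 5)/6 = 24/6 = 4; σ²_Order reagents = ((5−3)/6)² = 0.111
te_Equipment setup = (2 + 4·3 + 4)/6 = 18/6 = 3; σ²_Equipment setup = ((4−2)/6)² = 0.111
te_Calibration = (13 + 4·14 + 21)/6 = 90/6 = 15; σ²_Calibration = ((21−13)/6)² = 1.778
te_Sample prep = (8 + 4·9 + 10)/6 = 54/6 = 9; σ²_Sample prep = ((10−8)/6)² = 0.111
te_Run assay = (7 + 4·8 + 9)/6 = 48/6 = 8; σ²_Run assay = ((9−7)/6)² = 0.111
te_Incubation = (1 + 4·4 + 7)/6 = 24/6 = 4; σ²_Incubation = ((7−1)/6)² = 1.000
te_Imaging = (1 + 4·5 + 15)/6 = 36/6 = 6; σ²_Imaging = ((15−1)/6)² = 5.444
te_Data extraction = (2 + 4·3 + 10)/6 = 24/6 = 4; σ²_Data extraction = ((10−2)/6)² = 1.778
te_Statistical analysis = (5 + 4·10 + 21)/6 = 66/6 = 11; σ²_Statistical analysis = ((21−5)/6)² = 7.111

Forward pass:
ES_Order reagents = 0; EF_Order reagents = 4
ES_Equipment setup = 0; EF_Equipment setup = 3
ES_Calibration = max(EF_Order reagents=4, EF_Equipment setup=3) = 4; EF_Calibration = 4+15 = 19
ES_Sample prep = max(EF_Order reagents=4, EF_Equipment setup=3) = 4; EF_Sample prep = 4+9 = 13
ES_Run assay = max(EF_Order reagents=4, EF_Equipment setup=3) = 4; EF_Run assay = 4+8 = 12
ES_Incubation = max(EF_Order reagents=4, EF_Equipment setup=3) = 4; EF_Incubation = 4+4 = 8
ES_Imaging = max(EF_Order reagents=4, EF_Equipment setup=3) = 4; EF_Imaging = 4+6 = 10
ES_Data extraction = 4; EF_Data extraction = 4+4 = 8
ES_Statistical analysis = max(EF_Calibration=19, EF_Sample prep=13, EF_Run assay=12, EF_Incubation=8, EF_Imaging=10, EF_Data extraction=8) = 19; EF_Statistical analysis = 19+11 = 30
Expected project duration μ = 30 days. Critical path: Order reagents → Calibration → Statistical analysis.

Variance along critical path = 0.111 + 1.778 + 7.111 = 9.000; σ = 3.000 days.
D = μ + z·σ = 30 + 2.326·3.000 = 37.0 days

37.0 days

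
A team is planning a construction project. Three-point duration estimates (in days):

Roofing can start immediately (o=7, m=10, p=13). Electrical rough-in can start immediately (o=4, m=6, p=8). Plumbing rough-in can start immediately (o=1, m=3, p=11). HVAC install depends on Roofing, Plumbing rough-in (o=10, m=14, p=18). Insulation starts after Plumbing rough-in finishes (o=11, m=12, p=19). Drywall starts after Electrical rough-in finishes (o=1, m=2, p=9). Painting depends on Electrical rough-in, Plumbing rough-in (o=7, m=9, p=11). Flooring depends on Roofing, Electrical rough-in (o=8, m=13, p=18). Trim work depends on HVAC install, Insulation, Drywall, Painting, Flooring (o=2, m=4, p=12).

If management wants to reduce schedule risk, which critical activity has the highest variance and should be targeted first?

Trim work

te_Roofing = (7 + 4·10 + 13)/6 = 60/6 = 10; σ²_Roofing = ((13−7)/6)² = 1.000
te_Electrical rough-in = (4 + 4·6 + 8)/6 = 36/6 = 6; σ²_Electrical rough-in = ((8−4)/6)² = 0.444
te_Plumbing rough-in = (1 + 4·3 + 11)/6 = 24/6 = 4; σ²_Plumbing rough-in = ((11−1)/6)² = 2.778
te_HVAC install = (10 + 4·14 + 18)/6 = 84/6 = 14; σ²_HVAC install = ((18−10)/6)² = 1.778
te_Insulation = (11 + 4·12 + 19)/6 = 78/6 = 13; σ²_Insulation = ((19−11)/6)² = 1.778
te_Drywall = (1 + 4·2 + 9)/6 = 18/6 = 3; σ²_Drywall = ((9−1)/6)² = 1.778
te_Painting = (7 + 4·9 + 11)/6 = 54/6 = 9; σ²_Painting = ((11−7)/6)² = 0.444
te_Flooring = (8 + 4·13 + 18)/6 = 78/6 = 13; σ²_Flooring = ((18−8)/6)² = 2.778
te_Trim work = (2 + 4·4 + 12)/6 = 30/6 = 5; σ²_Trim work = ((12−2)/6)² = 2.778

Forward pass:
ES_Roofing = 0; EF_Roofing = 10
ES_Electrical rough-in = 0; EF_Electrical rough-in = 6
ES_Plumbing rough-in = 0; EF_Plumbing rough-in = 4
ES_HVAC install = max(EF_Roofing=10, EF_Plumbing rough-in=4) = 10; EF_HVAC install = 10+14 = 24
ES_Insulation = 4; EF_Insulation = 4+13 = 17
ES_Drywall = 6; EF_Drywall = 6+3 = 9
ES_Painting = max(EF_Electrical rough-in=6, EF_Plumbing rough-in=4) = 6; EF_Painting = 6+9 = 15
ES_Flooring = max(EF_Roofing=10, EF_Electrical rough-in=6) = 10; EF_Flooring = 10+13 = 23
ES_Trim work = max(EF_HVAC install=24, EF_Insulation=17, EF_Drywall=9, EF_Painting=15, EF_Flooring=23) = 24; EF_Trim work = 24+5 = 29
Expected project duration μ = 29 days. Critical path: Roofing → HVAC install → Trim work.

Variances on critical path: σ²_Roofing=1.000, σ²_HVAC install=1.778, σ²_Trim work=2.778.
Largest is σ²_Trim work = 2.778.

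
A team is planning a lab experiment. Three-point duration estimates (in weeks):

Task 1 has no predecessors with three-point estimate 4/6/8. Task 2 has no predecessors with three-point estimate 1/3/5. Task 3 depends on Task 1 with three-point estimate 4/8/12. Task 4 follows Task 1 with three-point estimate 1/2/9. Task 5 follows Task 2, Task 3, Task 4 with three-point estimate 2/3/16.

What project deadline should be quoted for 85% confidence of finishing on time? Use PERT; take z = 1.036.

te_Task 1 = (4 + 4·6 + 8)/6 = 36/6 = 6; σ²_Task 1 = ((8−4)/6)² = 0.444
te_Task 2 = (1 + 4·3 + 5)/6 = 18/6 = 3; σ²_Task 2 = ((5−1)/6)² = 0.444
te_Task 3 = (4 + 4·8 + 12)/6 = 48/6 = 8; σ²_Task 3 = ((12−4)/6)² = 1.778
te_Task 4 = (1 + 4·2 + 9)/6 = 18/6 = 3; σ²_Task 4 = ((9−1)/6)² = 1.778
te_Task 5 = (2 + 4·3 + 16)/6 = 30/6 = 5; σ²_Task 5 = ((16−2)/6)² = 5.444

Forward pass:
ES_Task 1 = 0; EF_Task 1 = 6
ES_Task 2 = 0; EF_Task 2 = 3
ES_Task 3 = 6; EF_Task 3 = 6+8 = 14
ES_Task 4 = 6; EF_Task 4 = 6+3 = 9
ES_Task 5 = max(EF_Task 2=3, EF_Task 3=14, EF_Task 4=9) = 14; EF_Task 5 = 14+5 = 19
Expected project duration μ = 19 weeks. Critical path: Task 1 → Task 3 → Task 5.

Variance along critical path = 0.444 + 1.778 + 5.444 = 7.667; σ = 2.769 weeks.
D = μ + z·σ = 19 + 1.036·2.769 = 21.9 weeks

21.9 weeks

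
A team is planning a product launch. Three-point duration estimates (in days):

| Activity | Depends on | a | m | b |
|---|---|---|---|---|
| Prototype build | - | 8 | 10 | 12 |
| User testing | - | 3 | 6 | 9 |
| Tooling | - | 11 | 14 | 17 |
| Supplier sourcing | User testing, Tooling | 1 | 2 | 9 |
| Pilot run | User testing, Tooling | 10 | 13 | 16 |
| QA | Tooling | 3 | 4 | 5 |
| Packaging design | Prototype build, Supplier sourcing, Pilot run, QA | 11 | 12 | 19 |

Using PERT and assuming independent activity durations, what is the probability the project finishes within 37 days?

te_Prototype build = (8 + 4·10 + 12)/6 = 60/6 = 10; σ²_Prototype build = ((12−8)/6)² = 0.444
te_User testing = (3 + 4·6 + 9)/6 = 36/6 = 6; σ²_User testing = ((9−3)/6)² = 1.000
te_Tooling = (11 + 4·14 + 17)/6 = 84/6 = 14; σ²_Tooling = ((17−11)/6)² = 1.000
te_Supplier sourcing = (1 + 4·2 + 9)/6 = 18/6 = 3; σ²_Supplier sourcing = ((9−1)/6)² = 1.778
te_Pilot run = (10 + 4·13 + 16)/6 = 78/6 = 13; σ²_Pilot run = ((16−10)/6)² = 1.000
te_QA = (3 + 4·4 + 5)/6 = 24/6 = 4; σ²_QA = ((5−3)/6)² = 0.111
te_Packaging design = (11 + 4·12 + 19)/6 = 78/6 = 13; σ²_Packaging design = ((19−11)/6)² = 1.778

Forward pass:
ES_Prototype build = 0; EF_Prototype build = 10
ES_User testing = 0; EF_User testing = 6
ES_Tooling = 0; EF_Tooling = 14
ES_Supplier sourcing = max(EF_User testing=6, EF_Tooling=14) = 14; EF_Supplier sourcing = 14+3 = 17
ES_Pilot run = max(EF_User testing=6, EF_Tooling=14) = 14; EF_Pilot run = 14+13 = 27
ES_QA = 14; EF_QA = 14+4 = 18
ES_Packaging design = max(EF_Prototype build=10, EF_Supplier sourcing=17, EF_Pilot run=27, EF_QA=18) = 27; EF_Packaging design = 27+13 = 40
Expected project duration μ = 40 days. Critical path: Tooling → Pilot run → Packaging design.

Variance along critical path = 1.000 + 1.000 + 1.778 = 3.778; σ = √3.778 = 1.944 days.
Z = (37 − 40) / 1.944 = -1.543
P(T ≤ 37) = Φ(-1.543) ≈ 0.061

0.061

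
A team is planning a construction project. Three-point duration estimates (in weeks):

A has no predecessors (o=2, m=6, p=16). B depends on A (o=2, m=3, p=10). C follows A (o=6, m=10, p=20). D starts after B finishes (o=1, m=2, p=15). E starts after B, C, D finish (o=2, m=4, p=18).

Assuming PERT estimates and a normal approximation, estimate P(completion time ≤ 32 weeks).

0.970

te_A = (2 + 4·6 + 16)/6 = 42/6 = 7; σ²_A = ((16−2)/6)² = 5.444
te_B = (2 + 4·3 + 10)/6 = 24/6 = 4; σ²_B = ((10−2)/6)² = 1.778
te_C = (6 + 4·10 + 20)/6 = 66/6 = 11; σ²_C = ((20−6)/6)² = 5.444
te_D = (1 + 4·2 + 15)/6 = 24/6 = 4; σ²_D = ((15−1)/6)² = 5.444
te_E = (2 + 4·4 + 18)/6 = 36/6 = 6; σ²_E = ((18−2)/6)² = 7.111

Forward pass:
ES_A = 0; EF_A = 7
ES_B = 7; EF_B = 7+4 = 11
ES_C = 7; EF_C = 7+11 = 18
ES_D = 11; EF_D = 11+4 = 15
ES_E = max(EF_B=11, EF_C=18, EF_D=15) = 18; EF_E = 18+6 = 24
Expected project duration μ = 24 weeks. Critical path: A → C → E.

Variance along critical path = 5.444 + 5.444 + 7.111 = 18.000; σ = √18.000 = 4.243 weeks.
Z = (32 − 24) / 4.243 = 1.886
P(T ≤ 32) = Φ(1.886) ≈ 0.970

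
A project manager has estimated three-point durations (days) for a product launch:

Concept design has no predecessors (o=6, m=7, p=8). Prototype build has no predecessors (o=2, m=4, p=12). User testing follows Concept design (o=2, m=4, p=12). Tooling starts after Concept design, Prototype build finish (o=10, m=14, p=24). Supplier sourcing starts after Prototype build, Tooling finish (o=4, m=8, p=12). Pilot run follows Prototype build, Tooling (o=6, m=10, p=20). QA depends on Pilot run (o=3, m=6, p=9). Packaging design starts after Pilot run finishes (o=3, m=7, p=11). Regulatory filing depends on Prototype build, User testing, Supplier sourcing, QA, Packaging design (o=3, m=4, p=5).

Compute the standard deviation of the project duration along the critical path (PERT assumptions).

te_Concept design = (6 + 4·7 + 8)/6 = 42/6 = 7; σ²_Concept design = ((8−6)/6)² = 0.111
te_Prototype build = (2 + 4·4 + 12)/6 = 30/6 = 5; σ²_Prototype build = ((12−2)/6)² = 2.778
te_User testing = (2 + 4·4 + 12)/6 = 30/6 = 5; σ²_User testing = ((12−2)/6)² = 2.778
te_Tooling = (10 + 4·14 + 24)/6 = 90/6 = 15; σ²_Tooling = ((24−10)/6)² = 5.444
te_Supplier sourcing = (4 + 4·8 + 12)/6 = 48/6 = 8; σ²_Supplier sourcing = ((12−4)/6)² = 1.778
te_Pilot run = (6 + 4·10 + 20)/6 = 66/6 = 11; σ²_Pilot run = ((20−6)/6)² = 5.444
te_QA = (3 + 4·6 + 9)/6 = 36/6 = 6; σ²_QA = ((9−3)/6)² = 1.000
te_Packaging design = (3 + 4·7 + 11)/6 = 42/6 = 7; σ²_Packaging design = ((11−3)/6)² = 1.778
te_Regulatory filing = (3 + 4·4 + 5)/6 = 24/6 = 4; σ²_Regulatory filing = ((5−3)/6)² = 0.111

Forward pass:
ES_Concept design = 0; EF_Concept design = 7
ES_Prototype build = 0; EF_Prototype build = 5
ES_User testing = 7; EF_User testing = 7+5 = 12
ES_Tooling = max(EF_Concept design=7, EF_Prototype build=5) = 7; EF_Tooling = 7+15 = 22
ES_Supplier sourcing = max(EF_Prototype build=5, EF_Tooling=22) = 22; EF_Supplier sourcing = 22+8 = 30
ES_Pilot run = max(EF_Prototype build=5, EF_Tooling=22) = 22; EF_Pilot run = 22+11 = 33
ES_QA = 33; EF_QA = 33+6 = 39
ES_Packaging design = 33; EF_Packaging design = 33+7 = 40
ES_Regulatory filing = max(EF_Prototype build=5, EF_User testing=12, EF_Supplier sourcing=30, EF_QA=39, EF_Packaging design=40) = 40; EF_Regulatory filing = 40+4 = 44
Expected project duration μ = 44 days. Critical path: Concept design → Tooling → Pilot run → Packaging design → Regulatory filing.

Variance along critical path = 0.111 + 5.444 + 5.444 + 1.778 + 0.111 = 12.889
σ = √12.889 = 3.590 days

3.59 days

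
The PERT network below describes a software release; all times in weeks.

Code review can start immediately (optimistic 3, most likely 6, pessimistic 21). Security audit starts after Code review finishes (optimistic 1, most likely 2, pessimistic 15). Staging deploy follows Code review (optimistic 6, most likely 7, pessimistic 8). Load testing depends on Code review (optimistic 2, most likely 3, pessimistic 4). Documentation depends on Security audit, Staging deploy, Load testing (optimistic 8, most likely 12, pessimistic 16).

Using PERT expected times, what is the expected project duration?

27 weeks

te_Code review = (3 + 4·6 + 21)/6 = 48/6 = 8
te_Security audit = (1 + 4·2 + 15)/6 = 24/6 = 4
te_Staging deploy = (6 + 4·7 + 8)/6 = 42/6 = 7
te_Load testing = (2 + 4·3 + 4)/6 = 18/6 = 3
te_Documentation = (8 + 4·12 + 16)/6 = 72/6 = 12

Forward pass:
ES_Code review = 0; EF_Code review = 8
ES_Security audit = 8; EF_Security audit = 8+4 = 12
ES_Staging deploy = 8; EF_Staging deploy = 8+7 = 15
ES_Load testing = 8; EF_Load testing = 8+3 = 11
ES_Documentation = max(EF_Security audit=12, EF_Staging deploy=15, EF_Load testing=11) = 15; EF_Documentation = 15+12 = 27
Expected project duration μ = 27 weeks. Critical path: Code review → Staging deploy → Documentation.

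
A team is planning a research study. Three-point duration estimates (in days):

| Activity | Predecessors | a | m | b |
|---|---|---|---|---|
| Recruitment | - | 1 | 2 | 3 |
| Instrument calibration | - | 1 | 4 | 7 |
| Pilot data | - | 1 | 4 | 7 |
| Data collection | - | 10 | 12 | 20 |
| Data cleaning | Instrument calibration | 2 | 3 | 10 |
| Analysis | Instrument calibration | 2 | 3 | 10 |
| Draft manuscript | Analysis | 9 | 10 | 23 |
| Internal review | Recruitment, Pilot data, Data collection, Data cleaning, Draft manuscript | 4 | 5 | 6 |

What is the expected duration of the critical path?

25 days

te_Recruitment = (1 + 4·2 + 3)/6 = 12/6 = 2
te_Instrument calibration = (1 + 4·4 + 7)/6 = 24/6 = 4
te_Pilot data = (1 + 4·4 + 7)/6 = 24/6 = 4
te_Data collection = (10 + 4·12 + 20)/6 = 78/6 = 13
te_Data cleaning = (2 + 4·3 + 10)/6 = 24/6 = 4
te_Analysis = (2 + 4·3 + 10)/6 = 24/6 = 4
te_Draft manuscript = (9 + 4·10 + 23)/6 = 72/6 = 12
te_Internal review = (4 + 4·5 + 6)/6 = 30/6 = 5

Forward pass:
ES_Recruitment = 0; EF_Recruitment = 2
ES_Instrument calibration = 0; EF_Instrument calibration = 4
ES_Pilot data = 0; EF_Pilot data = 4
ES_Data collection = 0; EF_Data collection = 13
ES_Data cleaning = 4; EF_Data cleaning = 4+4 = 8
ES_Analysis = 4; EF_Analysis = 4+4 = 8
ES_Draft manuscript = 8; EF_Draft manuscript = 8+12 = 20
ES_Internal review = max(EF_Recruitment=2, EF_Pilot data=4, EF_Data collection=13, EF_Data cleaning=8, EF_Draft manuscript=20) = 20; EF_Internal review = 20+5 = 25
Expected project duration μ = 25 days. Critical path: Instrument calibration → Analysis → Draft manuscript → Internal review.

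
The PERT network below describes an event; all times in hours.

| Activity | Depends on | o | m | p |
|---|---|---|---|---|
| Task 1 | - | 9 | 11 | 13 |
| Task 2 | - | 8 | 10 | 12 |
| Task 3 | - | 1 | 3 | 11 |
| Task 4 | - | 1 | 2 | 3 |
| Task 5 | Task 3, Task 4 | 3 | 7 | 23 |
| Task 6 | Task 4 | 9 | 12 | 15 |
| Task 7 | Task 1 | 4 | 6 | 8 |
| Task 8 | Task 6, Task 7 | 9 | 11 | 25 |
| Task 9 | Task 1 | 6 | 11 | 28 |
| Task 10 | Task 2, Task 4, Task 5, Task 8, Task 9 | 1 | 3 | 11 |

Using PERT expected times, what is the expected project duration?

34 hours

te_Task 1 = (9 + 4·11 + 13)/6 = 66/6 = 11
te_Task 2 = (8 + 4·10 + 12)/6 = 60/6 = 10
te_Task 3 = (1 + 4·3 + 11)/6 = 24/6 = 4
te_Task 4 = (1 + 4·2 + 3)/6 = 12/6 = 2
te_Task 5 = (3 + 4·7 + 23)/6 = 54/6 = 9
te_Task 6 = (9 + 4·12 + 15)/6 = 72/6 = 12
te_Task 7 = (4 + 4·6 + 8)/6 = 36/6 = 6
te_Task 8 = (9 + 4·11 + 25)/6 = 78/6 = 13
te_Task 9 = (6 + 4·11 + 28)/6 = 78/6 = 13
te_Task 10 = (1 + 4·3 + 11)/6 = 24/6 = 4

Forward pass:
ES_Task 1 = 0; EF_Task 1 = 11
ES_Task 2 = 0; EF_Task 2 = 10
ES_Task 3 = 0; EF_Task 3 = 4
ES_Task 4 = 0; EF_Task 4 = 2
ES_Task 5 = max(EF_Task 3=4, EF_Task 4=2) = 4; EF_Task 5 = 4+9 = 13
ES_Task 6 = 2; EF_Task 6 = 2+12 = 14
ES_Task 7 = 11; EF_Task 7 = 11+6 = 17
ES_Task 8 = max(EF_Task 6=14, EF_Task 7=17) = 17; EF_Task 8 = 17+13 = 30
ES_Task 9 = 11; EF_Task 9 = 11+13 = 24
ES_Task 10 = max(EF_Task 2=10, EF_Task 4=2, EF_Task 5=13, EF_Task 8=30, EF_Task 9=24) = 30; EF_Task 10 = 30+4 = 34
Expected project duration μ = 34 hours. Critical path: Task 1 → Task 7 → Task 8 → Task 10.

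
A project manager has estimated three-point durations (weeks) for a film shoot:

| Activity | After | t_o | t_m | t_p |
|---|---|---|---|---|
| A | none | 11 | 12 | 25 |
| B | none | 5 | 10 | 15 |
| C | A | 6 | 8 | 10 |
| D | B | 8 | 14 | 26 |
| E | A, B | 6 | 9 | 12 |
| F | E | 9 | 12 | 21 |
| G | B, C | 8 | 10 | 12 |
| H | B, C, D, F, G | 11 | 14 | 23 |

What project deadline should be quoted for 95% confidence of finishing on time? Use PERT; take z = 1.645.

te_A = (11 + 4·12 + 25)/6 = 84/6 = 14; σ²_A = ((25−11)/6)² = 5.444
te_B = (5 + 4·10 + 15)/6 = 60/6 = 10; σ²_B = ((15−5)/6)² = 2.778
te_C = (6 + 4·8 + 10)/6 = 48/6 = 8; σ²_C = ((10−6)/6)² = 0.444
te_D = (8 + 4·14 + 26)/6 = 90/6 = 15; σ²_D = ((26−8)/6)² = 9.000
te_E = (6 + 4·9 + 12)/6 = 54/6 = 9; σ²_E = ((12−6)/6)² = 1.000
te_F = (9 + 4·12 + 21)/6 = 78/6 = 13; σ²_F = ((21−9)/6)² = 4.000
te_G = (8 + 4·10 + 12)/6 = 60/6 = 10; σ²_G = ((12−8)/6)² = 0.444
te_H = (11 + 4·14 + 23)/6 = 90/6 = 15; σ²_H = ((23−11)/6)² = 4.000

Forward pass:
ES_A = 0; EF_A = 14
ES_B = 0; EF_B = 10
ES_C = 14; EF_C = 14+8 = 22
ES_D = 10; EF_D = 10+15 = 25
ES_E = max(EF_A=14, EF_B=10) = 14; EF_E = 14+9 = 23
ES_F = 23; EF_F = 23+13 = 36
ES_G = max(EF_B=10, EF_C=22) = 22; EF_G = 22+10 = 32
ES_H = max(EF_B=10, EF_C=22, EF_D=25, EF_F=36, EF_G=32) = 36; EF_H = 36+15 = 51
Expected project duration μ = 51 weeks. Critical path: A → E → F → H.

Variance along critical path = 5.444 + 1.000 + 4.000 + 4.000 = 14.444; σ = 3.801 weeks.
D = μ + z·σ = 51 + 1.645·3.801 = 57.3 weeks

57.3 weeks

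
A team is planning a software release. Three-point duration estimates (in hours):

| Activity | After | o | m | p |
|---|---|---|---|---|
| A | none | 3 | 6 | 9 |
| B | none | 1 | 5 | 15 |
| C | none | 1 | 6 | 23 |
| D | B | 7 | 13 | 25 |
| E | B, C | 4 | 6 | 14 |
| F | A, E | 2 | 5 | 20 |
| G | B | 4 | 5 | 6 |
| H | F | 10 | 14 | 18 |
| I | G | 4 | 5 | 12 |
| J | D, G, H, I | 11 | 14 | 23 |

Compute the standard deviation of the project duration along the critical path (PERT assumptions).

te_A = (3 + 4·6 + 9)/6 = 36/6 = 6; σ²_A = ((9−3)/6)² = 1.000
te_B = (1 + 4·5 + 15)/6 = 36/6 = 6; σ²_B = ((15−1)/6)² = 5.444
te_C = (1 + 4·6 + 23)/6 = 48/6 = 8; σ²_C = ((23−1)/6)² = 13.444
te_D = (7 + 4·13 + 25)/6 = 84/6 = 14; σ²_D = ((25−7)/6)² = 9.000
te_E = (4 + 4·6 + 14)/6 = 42/6 = 7; σ²_E = ((14−4)/6)² = 2.778
te_F = (2 + 4·5 + 20)/6 = 42/6 = 7; σ²_F = ((20−2)/6)² = 9.000
te_G = (4 + 4·5 + 6)/6 = 30/6 = 5; σ²_G = ((6−4)/6)² = 0.111
te_H = (10 + 4·14 + 18)/6 = 84/6 = 14; σ²_H = ((18−10)/6)² = 1.778
te_I = (4 + 4·5 + 12)/6 = 36/6 = 6; σ²_I = ((12−4)/6)² = 1.778
te_J = (11 + 4·14 + 23)/6 = 90/6 = 15; σ²_J = ((23−11)/6)² = 4.000

Forward pass:
ES_A = 0; EF_A = 6
ES_B = 0; EF_B = 6
ES_C = 0; EF_C = 8
ES_D = 6; EF_D = 6+14 = 20
ES_E = max(EF_B=6, EF_C=8) = 8; EF_E = 8+7 = 15
ES_F = max(EF_A=6, EF_E=15) = 15; EF_F = 15+7 = 22
ES_G = 6; EF_G = 6+5 = 11
ES_H = 22; EF_H = 22+14 = 36
ES_I = 11; EF_I = 11+6 = 17
ES_J = max(EF_D=20, EF_G=11, EF_H=36, EF_I=17) = 36; EF_J = 36+15 = 51
Expected project duration μ = 51 hours. Critical path: C → E → F → H → J.

Variance along critical path = 13.444 + 2.778 + 9.000 + 1.778 + 4.000 = 31.000
σ = √31.000 = 5.568 hours

5.57 hours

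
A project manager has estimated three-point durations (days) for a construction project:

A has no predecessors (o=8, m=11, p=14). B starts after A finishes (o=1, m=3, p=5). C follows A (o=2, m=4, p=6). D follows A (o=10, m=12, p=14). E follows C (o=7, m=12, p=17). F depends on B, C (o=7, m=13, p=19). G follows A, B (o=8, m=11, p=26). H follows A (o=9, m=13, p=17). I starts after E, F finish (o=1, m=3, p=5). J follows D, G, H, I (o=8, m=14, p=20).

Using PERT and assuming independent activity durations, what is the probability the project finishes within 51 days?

0.972

te_A = (8 + 4·11 + 14)/6 = 66/6 = 11; σ²_A = ((14−8)/6)² = 1.000
te_B = (1 + 4·3 + 5)/6 = 18/6 = 3; σ²_B = ((5−1)/6)² = 0.444
te_C = (2 + 4·4 + 6)/6 = 24/6 = 4; σ²_C = ((6−2)/6)² = 0.444
te_D = (10 + 4·12 + 14)/6 = 72/6 = 12; σ²_D = ((14−10)/6)² = 0.444
te_E = (7 + 4·12 + 17)/6 = 72/6 = 12; σ²_E = ((17−7)/6)² = 2.778
te_F = (7 + 4·13 + 19)/6 = 78/6 = 13; σ²_F = ((19−7)/6)² = 4.000
te_G = (8 + 4·11 + 26)/6 = 78/6 = 13; σ²_G = ((26−8)/6)² = 9.000
te_H = (9 + 4·13 + 17)/6 = 78/6 = 13; σ²_H = ((17−9)/6)² = 1.778
te_I = (1 + 4·3 + 5)/6 = 18/6 = 3; σ²_I = ((5−1)/6)² = 0.444
te_J = (8 + 4·14 + 20)/6 = 84/6 = 14; σ²_J = ((20−8)/6)² = 4.000

Forward pass:
ES_A = 0; EF_A = 11
ES_B = 11; EF_B = 11+3 = 14
ES_C = 11; EF_C = 11+4 = 15
ES_D = 11; EF_D = 11+12 = 23
ES_E = 15; EF_E = 15+12 = 27
ES_F = max(EF_B=14, EF_C=15) = 15; EF_F = 15+13 = 28
ES_G = max(EF_A=11, EF_B=14) = 14; EF_G = 14+13 = 27
ES_H = 11; EF_H = 11+13 = 24
ES_I = max(EF_E=27, EF_F=28) = 28; EF_I = 28+3 = 31
ES_J = max(EF_D=23, EF_G=27, EF_H=24, EF_I=31) = 31; EF_J = 31+14 = 45
Expected project duration μ = 45 days. Critical path: A → C → F → I → J.

Variance along critical path = 1.000 + 0.444 + 4.000 + 0.444 + 4.000 = 9.889; σ = √9.889 = 3.145 days.
Z = (51 − 45) / 3.145 = 1.908
P(T ≤ 51) = Φ(1.908) ≈ 0.972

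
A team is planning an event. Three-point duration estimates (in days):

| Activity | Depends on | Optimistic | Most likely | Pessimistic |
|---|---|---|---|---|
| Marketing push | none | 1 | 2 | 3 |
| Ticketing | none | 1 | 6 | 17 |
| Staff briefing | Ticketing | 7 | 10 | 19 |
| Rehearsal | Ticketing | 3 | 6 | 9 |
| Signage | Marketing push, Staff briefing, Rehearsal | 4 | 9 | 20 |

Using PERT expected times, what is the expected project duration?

te_Marketing push = (1 + 4·2 + 3)/6 = 12/6 = 2
te_Ticketing = (1 + 4·6 + 17)/6 = 42/6 = 7
te_Staff briefing = (7 + 4·10 + 19)/6 = 66/6 = 11
te_Rehearsal = (3 + 4·6 + 9)/6 = 36/6 = 6
te_Signage = (4 + 4·9 + 20)/6 = 60/6 = 10

Forward pass:
ES_Marketing push = 0; EF_Marketing push = 2
ES_Ticketing = 0; EF_Ticketing = 7
ES_Staff briefing = 7; EF_Staff briefing = 7+11 = 18
ES_Rehearsal = 7; EF_Rehearsal = 7+6 = 13
ES_Signage = max(EF_Marketing push=2, EF_Staff briefing=18, EF_Rehearsal=13) = 18; EF_Signage = 18+10 = 28
Expected project duration μ = 28 days. Critical path: Ticketing → Staff briefing → Signage.

28 days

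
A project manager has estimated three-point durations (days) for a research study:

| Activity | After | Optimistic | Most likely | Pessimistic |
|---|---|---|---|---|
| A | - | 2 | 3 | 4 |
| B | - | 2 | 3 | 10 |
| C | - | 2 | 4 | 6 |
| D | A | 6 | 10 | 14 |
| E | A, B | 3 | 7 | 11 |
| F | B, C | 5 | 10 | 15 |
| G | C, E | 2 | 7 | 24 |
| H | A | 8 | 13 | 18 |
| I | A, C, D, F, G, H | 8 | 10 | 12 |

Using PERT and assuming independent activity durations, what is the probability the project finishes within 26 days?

te_A = (2 + 4·3 + 4)/6 = 18/6 = 3; σ²_A = ((4−2)/6)² = 0.111
te_B = (2 + 4·3 + 10)/6 = 24/6 = 4; σ²_B = ((10−2)/6)² = 1.778
te_C = (2 + 4·4 + 6)/6 = 24/6 = 4; σ²_C = ((6−2)/6)² = 0.444
te_D = (6 + 4·10 + 14)/6 = 60/6 = 10; σ²_D = ((14−6)/6)² = 1.778
te_E = (3 + 4·7 + 11)/6 = 42/6 = 7; σ²_E = ((11−3)/6)² = 1.778
te_F = (5 + 4·10 + 15)/6 = 60/6 = 10; σ²_F = ((15−5)/6)² = 2.778
te_G = (2 + 4·7 + 24)/6 = 54/6 = 9; σ²_G = ((24−2)/6)² = 13.444
te_H = (8 + 4·13 + 18)/6 = 78/6 = 13; σ²_H = ((18−8)/6)² = 2.778
te_I = (8 + 4·10 + 12)/6 = 60/6 = 10; σ²_I = ((12−8)/6)² = 0.444

Forward pass:
ES_A = 0; EF_A = 3
ES_B = 0; EF_B = 4
ES_C = 0; EF_C = 4
ES_D = 3; EF_D = 3+10 = 13
ES_E = max(EF_A=3, EF_B=4) = 4; EF_E = 4+7 = 11
ES_F = max(EF_B=4, EF_C=4) = 4; EF_F = 4+10 = 14
ES_G = max(EF_C=4, EF_E=11) = 11; EF_G = 11+9 = 20
ES_H = 3; EF_H = 3+13 = 16
ES_I = max(EF_A=3, EF_C=4, EF_D=13, EF_F=14, EF_G=20, EF_H=16) = 20; EF_I = 20+10 = 30
Expected project duration μ = 30 days. Critical path: B → E → G → I.

Variance along critical path = 1.778 + 1.778 + 13.444 + 0.444 = 17.444; σ = √17.444 = 4.177 days.
Z = (26 − 30) / 4.177 = -0.958
P(T ≤ 26) = Φ(-0.958) ≈ 0.169

0.169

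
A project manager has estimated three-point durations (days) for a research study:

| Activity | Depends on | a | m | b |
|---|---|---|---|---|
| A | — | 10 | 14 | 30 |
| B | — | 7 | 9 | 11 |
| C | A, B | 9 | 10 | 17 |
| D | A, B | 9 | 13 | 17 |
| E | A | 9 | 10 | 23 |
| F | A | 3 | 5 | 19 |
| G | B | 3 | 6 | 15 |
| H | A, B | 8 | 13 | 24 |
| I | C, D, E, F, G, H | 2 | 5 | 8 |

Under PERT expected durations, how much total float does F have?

7 days

te_A = (10 + 4·14 + 30)/6 = 96/6 = 16
te_B = (7 + 4·9 + 11)/6 = 54/6 = 9
te_C = (9 + 4·10 + 17)/6 = 66/6 = 11
te_D = (9 + 4·13 + 17)/6 = 78/6 = 13
te_E = (9 + 4·10 + 23)/6 = 72/6 = 12
te_F = (3 + 4·5 + 19)/6 = 42/6 = 7
te_G = (3 + 4·6 + 15)/6 = 42/6 = 7
te_H = (8 + 4·13 + 24)/6 = 84/6 = 14
te_I = (2 + 4·5 + 8)/6 = 30/6 = 5

Forward pass:
ES_A = 0; EF_A = 16
ES_B = 0; EF_B = 9
ES_C = max(EF_A=16, EF_B=9) = 16; EF_C = 16+11 = 27
ES_D = max(EF_A=16, EF_B=9) = 16; EF_D = 16+13 = 29
ES_E = 16; EF_E = 16+12 = 28
ES_F = 16; EF_F = 16+7 = 23
ES_G = 9; EF_G = 9+7 = 16
ES_H = max(EF_A=16, EF_B=9) = 16; EF_H = 16+14 = 30
ES_I = max(EF_C=27, EF_D=29, EF_E=28, EF_F=23, EF_G=16, EF_H=30) = 30; EF_I = 30+5 = 35
Expected project duration μ = 35 days. Critical path: A → H → I.

Backward pass:
LF_I = 35; LS_I = 35−5 = 30
LF_H = LS_I = 30; LS_H = 30−14 = 16
LF_G = LS_I = 30; LS_G = 30−7 = 23
LF_F = LS_I = 30; LS_F = 30−7 = 23
LF_E = LS_I = 30; LS_E = 30−12 = 18
LF_D = LS_I = 30; LS_D = 30−13 = 17
LF_C = LS_I = 30; LS_C = 30−11 = 19
LF_B = min(LS_C=19, LS_D=17, LS_G=23, LS_H=16) = 16; LS_B = 16−9 = 7
LF_A = min(LS_C=19, LS_D=17, LS_E=18, LS_F=23, LS_H=16) = 16; LS_A = 16−16 = 0
Slack_F = LS_F − ES_F = 23 − 16 = 7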